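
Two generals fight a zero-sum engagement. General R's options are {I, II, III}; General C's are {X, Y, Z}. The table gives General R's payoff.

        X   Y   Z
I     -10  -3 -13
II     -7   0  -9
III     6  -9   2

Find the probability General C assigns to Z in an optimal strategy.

9/20

Row minima: I → -13, II → -9, III → -9; maximin = -9.
Column maxima: X → 6, Y → 0, Z → 2; minimax = 0.
-9 ≠ 0, so there is no saddle point; optimal play is mixed.
I is strictly dominated by II, so General R never plays it.
X is strictly dominated by Z (it gives General R strictly more in every row), so General C never plays it.
On the remaining 2×2 (II, III vs Y, Z):
Let General R play II with probability p. Expected payoff against Y: 0p + (-9)(1−p) = 9p − 9; against Z: (-9)p + 2(1−p) = −11p + 2.
Setting these equal: 9p − 9 = −11p + 2 ⇒ 20p = 11 ⇒ p = 11/20, and the value is (9)·(11/20) − 9 = -81/20.
For General C: with q = P(Y), equating II's and III's payoffs gives 9q − 9 = −11q + 2 ⇒ q = 11/20.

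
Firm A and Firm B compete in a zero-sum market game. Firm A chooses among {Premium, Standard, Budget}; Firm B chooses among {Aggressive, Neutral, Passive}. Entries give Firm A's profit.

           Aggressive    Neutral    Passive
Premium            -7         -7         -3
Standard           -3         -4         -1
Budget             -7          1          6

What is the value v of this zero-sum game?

-31/9

Row minima: Premium → -7, Standard → -4, Budget → -7; maximin = -4.
Column maxima: Aggressive → -3, Neutral → 1, Passive → 6; minimax = -3.
-4 ≠ -3, so there is no saddle point; optimal play is mixed.
Premium is strictly dominated by Standard, so Firm A never plays it.
Passive is strictly dominated by Aggressive (it gives Firm A strictly more in every row), so Firm B never plays it.
On the remaining 2×2 (Standard, Budget vs Aggressive, Neutral):
Let Firm A play Standard with probability p. Expected payoff against Aggressive: (-3)p + (-7)(1−p) = 4p − 7; against Neutral: (-4)p + 1(1−p) = −5p + 1.
Setting these equal: 4p − 7 = −5p + 1 ⇒ 9p = 8 ⇒ p = 8/9, and the value is (4)·(8/9) − 7 = -31/9.
For Firm B: with q = P(Aggressive), equating Standard's and Budget's payoffs gives q − 4 = −8q + 1 ⇒ q = 5/9.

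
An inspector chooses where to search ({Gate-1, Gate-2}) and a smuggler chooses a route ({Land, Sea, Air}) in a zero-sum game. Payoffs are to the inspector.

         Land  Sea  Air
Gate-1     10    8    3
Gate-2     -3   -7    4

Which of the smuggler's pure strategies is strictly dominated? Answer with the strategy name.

Land

Sea holds the inspector's payoff strictly below Land in every row: 8 < 10, -7 < -3.
So Land is strictly dominated for the smuggler.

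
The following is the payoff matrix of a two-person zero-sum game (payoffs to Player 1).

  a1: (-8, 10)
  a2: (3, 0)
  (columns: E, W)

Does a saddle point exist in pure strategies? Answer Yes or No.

No

Row minima: a1 → -8, a2 → 0; maximin = 0.
Column maxima: E → 3, W → 10; minimax = 3.
0 ≠ 3, so no pure-strategy equilibrium exists.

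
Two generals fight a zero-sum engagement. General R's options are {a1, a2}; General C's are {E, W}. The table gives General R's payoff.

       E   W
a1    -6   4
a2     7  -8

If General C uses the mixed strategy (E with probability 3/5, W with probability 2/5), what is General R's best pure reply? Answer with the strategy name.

Expected payoff of a1: (3/5)·(-6) + (2/5)·4 = -2.
Expected payoff of a2: (3/5)·7 + (2/5)·(-8) = 1.
The largest is 1, so General R's best response is a2.

a2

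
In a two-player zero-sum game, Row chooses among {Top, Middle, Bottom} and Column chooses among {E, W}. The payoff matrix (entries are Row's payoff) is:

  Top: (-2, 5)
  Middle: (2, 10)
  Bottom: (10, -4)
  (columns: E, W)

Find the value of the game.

54/11

Row minima: Top → -2, Middle → 2, Bottom → -4; maximin = 2.
Column maxima: E → 10, W → 10; minimax = 10.
2 ≠ 10, so there is no saddle point; optimal play is mixed.
Top is strictly dominated by Middle, so Row never plays it.
On the remaining 2×2 (Middle, Bottom vs E, W):
Let Row play Middle with probability p. Expected payoff against E: 2p + 10(1−p) = −8p + 10; against W: 10p + (-4)(1−p) = 14p − 4.
Setting these equal: −8p + 10 = 14p − 4 ⇒ −22p = -14 ⇒ p = 7/11, and the value is (-8)·(7/11) + 10 = 54/11.
For Column: with q = P(E), equating Middle's and Bottom's payoffs gives −8q + 10 = 14q − 4 ⇒ q = 7/11.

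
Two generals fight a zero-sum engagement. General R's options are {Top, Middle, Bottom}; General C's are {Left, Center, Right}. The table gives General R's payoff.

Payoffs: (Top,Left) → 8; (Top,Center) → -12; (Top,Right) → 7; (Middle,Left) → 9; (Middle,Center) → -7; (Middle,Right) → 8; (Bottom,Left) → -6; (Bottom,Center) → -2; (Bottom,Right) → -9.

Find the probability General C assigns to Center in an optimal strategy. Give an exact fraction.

Row minima: Top → -12, Middle → -7, Bottom → -9; maximin = -7.
Column maxima: Left → 9, Center → -2, Right → 8; minimax = -2.
-7 ≠ -2, so there is no saddle point; optimal play is mixed.
Top is strictly dominated by Middle, so General R never plays it.
Left is strictly dominated by Right (it gives General R strictly more in every row), so General C never plays it.
On the remaining 2×2 (Middle, Bottom vs Center, Right):
Let General R play Middle with probability p. Expected payoff against Center: (-7)p + (-2)(1−p) = −5p − 2; against Right: 8p + (-9)(1−p) = 17p − 9.
Setting these equal: −5p − 2 = 17p − 9 ⇒ −22p = -7 ⇒ p = 7/22, and the value is (-5)·(7/22) − 2 = -79/22.
For General C: with q = P(Center), equating Middle's and Bottom's payoffs gives −15q + 8 = 7q − 9 ⇒ q = 17/22.

17/22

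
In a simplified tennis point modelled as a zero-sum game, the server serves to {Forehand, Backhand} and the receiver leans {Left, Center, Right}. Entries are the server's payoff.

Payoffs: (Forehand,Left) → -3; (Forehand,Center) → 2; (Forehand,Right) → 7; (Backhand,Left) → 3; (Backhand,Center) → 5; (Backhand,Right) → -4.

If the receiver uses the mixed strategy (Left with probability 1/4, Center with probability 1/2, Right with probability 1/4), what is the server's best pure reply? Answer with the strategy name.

Expected payoff of Forehand: (1/4)·(-3) + (1/2)·2 + (1/4)·7 = 2.
Expected payoff of Backhand: (1/4)·3 + (1/2)·5 + (1/4)·(-4) = 9/4.
The largest is 9/4, so the server's best response is Backhand.

Backhand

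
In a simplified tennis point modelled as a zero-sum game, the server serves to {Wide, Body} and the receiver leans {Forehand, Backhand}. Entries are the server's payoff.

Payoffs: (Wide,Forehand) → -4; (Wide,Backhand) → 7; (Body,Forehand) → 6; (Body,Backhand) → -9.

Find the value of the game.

3/13

Row minima: Wide → -4, Body → -9; maximin = -4.
Column maxima: Forehand → 6, Backhand → 7; minimax = 6.
-4 ≠ 6, so there is no saddle point; optimal play is mixed.
Let the server play Wide with probability p. Expected payoff against Forehand: (-4)p + 6(1−p) = −10p + 6; against Backhand: 7p + (-9)(1−p) = 16p − 9.
Setting these equal: −10p + 6 = 16p − 9 ⇒ −26p = -15 ⇒ p = 15/26, and the value is (-10)·(15/26) + 6 = 3/13.
For the receiver: with q = P(Forehand), equating Wide's and Body's payoffs gives −11q + 7 = 15q − 9 ⇒ q = 8/13.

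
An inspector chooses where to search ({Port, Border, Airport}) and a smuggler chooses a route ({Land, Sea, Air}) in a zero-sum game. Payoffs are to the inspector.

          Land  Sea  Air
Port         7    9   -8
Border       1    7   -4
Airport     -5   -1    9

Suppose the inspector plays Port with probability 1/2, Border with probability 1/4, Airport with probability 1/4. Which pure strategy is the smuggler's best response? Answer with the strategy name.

If the smuggler plays Land, the inspector's expected payoff is (1/2)·7 + (1/4)·1 + (1/4)·(-5) = 5/2.
If the smuggler plays Sea, the inspector's expected payoff is (1/2)·9 + (1/4)·7 + (1/4)·(-1) = 6.
If the smuggler plays Air, the inspector's expected payoff is (1/2)·(-8) + (1/4)·(-4) + (1/4)·9 = -11/4.
The smuggler minimizes the inspector's payoff; the smallest is -11/4, so the best response is Air.

Air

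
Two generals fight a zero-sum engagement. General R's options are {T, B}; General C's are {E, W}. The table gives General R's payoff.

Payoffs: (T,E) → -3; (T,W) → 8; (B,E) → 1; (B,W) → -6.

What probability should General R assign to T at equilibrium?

7/18

Row minima: T → -3, B → -6; maximin = -3.
Column maxima: E → 1, W → 8; minimax = 1.
-3 ≠ 1, so there is no saddle point; optimal play is mixed.
Let General R play T with probability p. Expected payoff against E: (-3)p + 1(1−p) = −4p + 1; against W: 8p + (-6)(1−p) = 14p − 6.
Setting these equal: −4p + 1 = 14p − 6 ⇒ −18p = -7 ⇒ p = 7/18, and the value is (-4)·(7/18) + 1 = -5/9.
For General C: with q = P(E), equating T's and B's payoffs gives −11q + 8 = 7q − 6 ⇒ q = 7/9.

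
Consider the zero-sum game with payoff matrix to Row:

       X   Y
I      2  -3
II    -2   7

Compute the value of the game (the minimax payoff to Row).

Row minima: I → -3, II → -2; maximin = -2.
Column maxima: X → 2, Y → 7; minimax = 2.
-2 ≠ 2, so there is no saddle point; optimal play is mixed.
Let Row play I with probability p. Expected payoff against X: 2p + (-2)(1−p) = 4p − 2; against Y: (-3)p + 7(1−p) = −10p + 7.
Setting these equal: 4p − 2 = −10p + 7 ⇒ 14p = 9 ⇒ p = 9/14, and the value is (4)·(9/14) − 2 = 4/7.
For Column: with q = P(X), equating I's and II's payoffs gives 5q − 3 = −9q + 7 ⇒ q = 5/7.

4/7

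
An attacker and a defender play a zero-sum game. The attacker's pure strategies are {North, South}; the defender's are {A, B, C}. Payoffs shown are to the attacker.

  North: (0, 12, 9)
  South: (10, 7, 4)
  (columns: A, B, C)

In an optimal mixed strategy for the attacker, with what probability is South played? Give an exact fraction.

3/5

Row minima: North → 0, South → 4; maximin = 4.
Column maxima: A → 10, B → 12, C → 9; minimax = 9.
4 ≠ 9, so there is no saddle point; optimal play is mixed.
B is strictly dominated by C (it gives the attacker strictly more in every row), so the defender never plays it.
On the remaining 2×2 (North, South vs A, C):
Let the attacker play North with probability p. Expected payoff against A: 0p + 10(1−p) = −10p + 10; against C: 9p + 4(1−p) = 5p + 4.
Setting these equal: −10p + 10 = 5p + 4 ⇒ −15p = -6 ⇒ p = 2/5, and the value is (-10)·(2/5) + 10 = 6.
For the defender: with q = P(A), equating North's and South's payoffs gives −9q + 9 = 6q + 4 ⇒ q = 1/3.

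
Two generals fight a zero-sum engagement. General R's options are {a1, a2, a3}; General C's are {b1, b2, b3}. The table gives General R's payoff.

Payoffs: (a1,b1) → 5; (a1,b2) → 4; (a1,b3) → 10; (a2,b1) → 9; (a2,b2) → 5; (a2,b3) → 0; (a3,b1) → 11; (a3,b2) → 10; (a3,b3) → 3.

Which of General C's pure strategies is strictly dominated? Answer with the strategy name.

b2 holds General R's payoff strictly below b1 in every row: 4 < 5, 5 < 9, 10 < 11.
So b1 is strictly dominated for General C.

b1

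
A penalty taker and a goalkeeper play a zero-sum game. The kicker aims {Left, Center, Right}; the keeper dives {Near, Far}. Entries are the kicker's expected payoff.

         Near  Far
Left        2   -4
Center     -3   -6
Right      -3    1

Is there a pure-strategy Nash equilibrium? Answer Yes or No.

No

Row minima: Left → -4, Center → -6, Right → -3; maximin = -3.
Column maxima: Near → 2, Far → 1; minimax = 1.
-3 ≠ 1, so no pure-strategy equilibrium exists.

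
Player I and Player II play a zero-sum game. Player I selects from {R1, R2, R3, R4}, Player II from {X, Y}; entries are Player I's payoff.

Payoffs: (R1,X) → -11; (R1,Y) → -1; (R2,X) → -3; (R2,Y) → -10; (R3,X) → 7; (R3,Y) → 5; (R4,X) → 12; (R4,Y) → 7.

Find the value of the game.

Row minima: R1 → -11, R2 → -10, R3 → 5, R4 → 7; maximin = 7.
Column maxima: X → 12, Y → 7; minimax = 7.
Since maximin = minimax = 7, there is a saddle point and the value is 7.

7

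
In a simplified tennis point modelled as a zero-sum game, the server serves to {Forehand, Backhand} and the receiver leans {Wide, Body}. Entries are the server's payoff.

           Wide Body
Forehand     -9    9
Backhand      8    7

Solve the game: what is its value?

135/19

Row minima: Forehand → -9, Backhand → 7; maximin = 7.
Column maxima: Wide → 8, Body → 9; minimax = 8.
7 ≠ 8, so there is no saddle point; optimal play is mixed.
Let the server play Forehand with probability p. Expected payoff against Wide: (-9)p + 8(1−p) = −17p + 8; against Body: 9p + 7(1−p) = 2p + 7.
Setting these equal: −17p + 8 = 2p + 7 ⇒ −19p = -1 ⇒ p = 1/19, and the value is (-17)·(1/19) + 8 = 135/19.
For the receiver: with q = P(Wide), equating Forehand's and Backhand's payoffs gives −18q + 9 = q + 7 ⇒ q = 2/19.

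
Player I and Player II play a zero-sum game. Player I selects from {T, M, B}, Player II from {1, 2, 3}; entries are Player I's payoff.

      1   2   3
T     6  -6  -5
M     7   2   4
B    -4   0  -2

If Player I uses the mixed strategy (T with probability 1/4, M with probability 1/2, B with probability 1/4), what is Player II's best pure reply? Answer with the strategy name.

If Player II plays 1, Player I's expected payoff is (1/4)·6 + (1/2)·7 + (1/4)·(-4) = 4.
If Player II plays 2, Player I's expected payoff is (1/4)·(-6) + (1/2)·2 + (1/4)·0 = -1/2.
If Player II plays 3, Player I's expected payoff is (1/4)·(-5) + (1/2)·4 + (1/4)·(-2) = 1/4.
Player II minimizes Player I's payoff; the smallest is -1/2, so the best response is 2.

2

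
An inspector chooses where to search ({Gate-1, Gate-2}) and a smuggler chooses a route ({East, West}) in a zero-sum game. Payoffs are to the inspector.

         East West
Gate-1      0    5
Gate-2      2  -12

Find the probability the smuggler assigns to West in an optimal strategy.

2/19

Row minima: Gate-1 → 0, Gate-2 → -12; maximin = 0.
Column maxima: East → 2, West → 5; minimax = 2.
0 ≠ 2, so there is no saddle point; optimal play is mixed.
Let the inspector play Gate-1 with probability p. Expected payoff against East: 0p + 2(1−p) = −2p + 2; against West: 5p + (-12)(1−p) = 17p − 12.
Setting these equal: −2p + 2 = 17p − 12 ⇒ −19p = -14 ⇒ p = 14/19, and the value is (-2)·(14/19) + 2 = 10/19.
For the smuggler: with q = P(East), equating Gate-1's and Gate-2's payoffs gives −5q + 5 = 14q − 12 ⇒ q = 17/19.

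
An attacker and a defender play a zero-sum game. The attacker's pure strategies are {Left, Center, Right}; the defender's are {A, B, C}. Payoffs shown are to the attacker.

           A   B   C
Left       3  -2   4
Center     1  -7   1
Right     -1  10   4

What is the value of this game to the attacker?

7/4

Row minima: Left → -2, Center → -7, Right → -1; maximin = -1.
Column maxima: A → 3, B → 10, C → 4; minimax = 3.
-1 ≠ 3, so there is no saddle point; optimal play is mixed.
Center is strictly dominated by Left, so the attacker never plays it.
With Center eliminated, C is strictly dominated by A (it gives the attacker strictly more in every remaining row), so the defender never plays it.
On the remaining 2×2 (Left, Right vs A, B):
Let the attacker play Left with probability p. Expected payoff against A: 3p + (-1)(1−p) = 4p − 1; against B: (-2)p + 10(1−p) = −12p + 10.
Setting these equal: 4p − 1 = −12p + 10 ⇒ 16p = 11 ⇒ p = 11/16, and the value is (4)·(11/16) − 1 = 7/4.
For the defender: with q = P(A), equating Left's and Right's payoffs gives 5q − 2 = −11q + 10 ⇒ q = 3/4.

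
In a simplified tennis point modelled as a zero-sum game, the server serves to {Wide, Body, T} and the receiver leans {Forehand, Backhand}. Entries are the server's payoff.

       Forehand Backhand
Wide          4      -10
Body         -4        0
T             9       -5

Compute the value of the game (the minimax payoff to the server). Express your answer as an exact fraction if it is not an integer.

Row minima: Wide → -10, Body → -4, T → -5; maximin = -4.
Column maxima: Forehand → 9, Backhand → 0; minimax = 0.
-4 ≠ 0, so there is no saddle point; optimal play is mixed.
Wide is strictly dominated by T, so the server never plays it.
On the remaining 2×2 (Body, T vs Forehand, Backhand):
Let the server play Body with probability p. Expected payoff against Forehand: (-4)p + 9(1−p) = −13p + 9; against Backhand: 0p + (-5)(1−p) = 5p − 5.
Setting these equal: −13p + 9 = 5p − 5 ⇒ −18p = -14 ⇒ p = 7/9, and the value is (-13)·(7/9) + 9 = -10/9.
For the receiver: with q = P(Forehand), equating Body's and T's payoffs gives −4q = 14q − 5 ⇒ q = 5/18.

-10/9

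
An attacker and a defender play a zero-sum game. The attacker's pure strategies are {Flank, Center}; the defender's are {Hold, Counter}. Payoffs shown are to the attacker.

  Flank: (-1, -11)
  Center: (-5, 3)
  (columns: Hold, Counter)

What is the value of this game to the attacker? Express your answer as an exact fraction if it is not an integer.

-29/9

Row minima: Flank → -11, Center → -5; maximin = -5.
Column maxima: Hold → -1, Counter → 3; minimax = -1.
-5 ≠ -1, so there is no saddle point; optimal play is mixed.
Let the attacker play Flank with probability p. Expected payoff against Hold: (-1)p + (-5)(1−p) = 4p − 5; against Counter: (-11)p + 3(1−p) = −14p + 3.
Setting these equal: 4p − 5 = −14p + 3 ⇒ 18p = 8 ⇒ p = 4/9, and the value is (4)·(4/9) − 5 = -29/9.
For the defender: with q = P(Hold), equating Flank's and Center's payoffs gives 10q − 11 = −8q + 3 ⇒ q = 7/9.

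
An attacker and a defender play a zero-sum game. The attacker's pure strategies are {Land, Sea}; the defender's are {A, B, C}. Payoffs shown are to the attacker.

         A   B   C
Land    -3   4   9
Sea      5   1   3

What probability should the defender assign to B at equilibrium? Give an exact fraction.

8/11

Row minima: Land → -3, Sea → 1; maximin = 1.
Column maxima: A → 5, B → 4, C → 9; minimax = 4.
1 ≠ 4, so there is no saddle point; optimal play is mixed.
C is strictly dominated by B (it gives the attacker strictly more in every row), so the defender never plays it.
On the remaining 2×2 (Land, Sea vs A, B):
Let the attacker play Land with probability p. Expected payoff against A: (-3)p + 5(1−p) = −8p + 5; against B: 4p + 1(1−p) = 3p + 1.
Setting these equal: −8p + 5 = 3p + 1 ⇒ −11p = -4 ⇒ p = 4/11, and the value is (-8)·(4/11) + 5 = 23/11.
For the defender: with q = P(A), equating Land's and Sea's payoffs gives −7q + 4 = 4q + 1 ⇒ q = 3/11.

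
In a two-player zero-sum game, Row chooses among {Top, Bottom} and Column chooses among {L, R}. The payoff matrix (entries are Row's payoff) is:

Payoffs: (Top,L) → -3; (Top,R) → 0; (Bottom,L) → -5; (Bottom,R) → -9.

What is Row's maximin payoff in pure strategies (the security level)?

Row minima: Top → -3, Bottom → -9.
The best of these is -3.

-3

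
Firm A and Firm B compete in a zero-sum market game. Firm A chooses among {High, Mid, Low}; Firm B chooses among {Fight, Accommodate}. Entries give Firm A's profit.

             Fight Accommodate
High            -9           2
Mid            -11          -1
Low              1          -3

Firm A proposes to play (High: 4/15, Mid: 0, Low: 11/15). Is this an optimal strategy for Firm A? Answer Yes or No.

Against Fight this mix gives (4/15)·(-9) + (11/15)·1 = -5/3.
Against Accommodate this mix gives (4/15)·2 + (11/15)·(-3) = -5/3.
All of Firm B's active replies (Fight, Accommodate) yield -5/3, and no column does worse for Firm A. The mix makes Firm B indifferent and guarantees -5/3, so it is optimal.

Yes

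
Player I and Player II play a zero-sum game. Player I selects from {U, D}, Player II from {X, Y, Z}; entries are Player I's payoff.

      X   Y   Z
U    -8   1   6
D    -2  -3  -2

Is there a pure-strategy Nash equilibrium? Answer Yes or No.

Row minima: U → -8, D → -3; maximin = -3.
Column maxima: X → -2, Y → 1, Z → 6; minimax = -2.
-3 ≠ -2, so no pure-strategy equilibrium exists.

No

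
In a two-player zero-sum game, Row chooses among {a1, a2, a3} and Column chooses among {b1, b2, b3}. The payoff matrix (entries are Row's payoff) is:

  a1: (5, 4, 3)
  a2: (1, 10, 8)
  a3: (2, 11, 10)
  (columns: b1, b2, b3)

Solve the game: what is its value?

Row minima: a1 → 3, a2 → 1, a3 → 2; maximin = 3.
Column maxima: b1 → 5, b2 → 11, b3 → 10; minimax = 5.
3 ≠ 5, so there is no saddle point; optimal play is mixed.
a2 is strictly dominated by a3, so Row never plays it.
b2 is strictly dominated by b3 (it gives Row strictly more in every row), so Column never plays it.
On the remaining 2×2 (a1, a3 vs b1, b3):
Let Row play a1 with probability p. Expected payoff against b1: 5p + 2(1−p) = 3p + 2; against b3: 3p + 10(1−p) = −7p + 10.
Setting these equal: 3p + 2 = −7p + 10 ⇒ 10p = 8 ⇒ p = 4/5, and the value is (3)·(4/5) + 2 = 22/5.
For Column: with q = P(b1), equating a1's and a3's payoffs gives 2q + 3 = −8q + 10 ⇒ q = 7/10.

22/5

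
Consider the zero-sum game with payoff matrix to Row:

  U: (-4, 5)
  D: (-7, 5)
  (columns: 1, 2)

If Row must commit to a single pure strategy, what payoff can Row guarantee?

-4

Row minima: U → -4, D → -7.
The best of these is -4.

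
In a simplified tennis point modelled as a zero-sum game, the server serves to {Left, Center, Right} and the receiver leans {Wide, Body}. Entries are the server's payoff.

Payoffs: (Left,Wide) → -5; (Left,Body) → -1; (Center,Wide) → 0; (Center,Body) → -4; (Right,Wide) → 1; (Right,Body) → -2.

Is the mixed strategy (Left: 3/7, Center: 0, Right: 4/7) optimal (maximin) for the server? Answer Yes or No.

Yes

Against Wide this mix gives (3/7)·(-5) + (4/7)·1 = -11/7.
Against Body this mix gives (3/7)·(-1) + (4/7)·(-2) = -11/7.
All of the receiver's active replies (Wide, Body) yield -11/7, and no column does worse for the server. The mix makes the receiver indifferent and guarantees -11/7, so it is optimal.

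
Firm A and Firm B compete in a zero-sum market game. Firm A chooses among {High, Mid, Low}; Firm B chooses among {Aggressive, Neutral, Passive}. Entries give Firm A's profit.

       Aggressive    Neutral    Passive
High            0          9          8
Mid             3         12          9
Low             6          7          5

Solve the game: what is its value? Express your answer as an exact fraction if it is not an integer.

Row minima: High → 0, Mid → 3, Low → 5; maximin = 5.
Column maxima: Aggressive → 6, Neutral → 12, Passive → 9; minimax = 6.
5 ≠ 6, so there is no saddle point; optimal play is mixed.
High is strictly dominated by Mid, so Firm A never plays it.
Neutral is strictly dominated by Aggressive (it gives Firm A strictly more in every row), so Firm B never plays it.
On the remaining 2×2 (Mid, Low vs Aggressive, Passive):
Let Firm A play Mid with probability p. Expected payoff against Aggressive: 3p + 6(1−p) = −3p + 6; against Passive: 9p + 5(1−p) = 4p + 5.
Setting these equal: −3p + 6 = 4p + 5 ⇒ −7p = -1 ⇒ p = 1/7, and the value is (-3)·(1/7) + 6 = 39/7.
For Firm B: with q = P(Aggressive), equating Mid's and Low's payoffs gives −6q + 9 = q + 5 ⇒ q = 4/7.

39/7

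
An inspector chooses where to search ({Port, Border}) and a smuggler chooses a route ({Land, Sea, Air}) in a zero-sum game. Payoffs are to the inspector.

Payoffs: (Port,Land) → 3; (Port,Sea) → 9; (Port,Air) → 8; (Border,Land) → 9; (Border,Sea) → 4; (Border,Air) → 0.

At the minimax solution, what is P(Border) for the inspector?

Row minima: Port → 3, Border → 0; maximin = 3.
Column maxima: Land → 9, Sea → 9, Air → 8; minimax = 8.
3 ≠ 8, so there is no saddle point; optimal play is mixed.
Sea is strictly dominated by Air (it gives the inspector strictly more in every row), so the smuggler never plays it.
On the remaining 2×2 (Port, Border vs Land, Air):
Let the inspector play Port with probability p. Expected payoff against Land: 3p + 9(1−p) = −6p + 9; against Air: 8p + 0(1−p) = 8p.
Setting these equal: −6p + 9 = 8p ⇒ −14p = -9 ⇒ p = 9/14, and the value is (-6)·(9/14) + 9 = 36/7.
For the smuggler: with q = P(Land), equating Port's and Border's payoffs gives −5q + 8 = 9q ⇒ q = 4/7.

5/14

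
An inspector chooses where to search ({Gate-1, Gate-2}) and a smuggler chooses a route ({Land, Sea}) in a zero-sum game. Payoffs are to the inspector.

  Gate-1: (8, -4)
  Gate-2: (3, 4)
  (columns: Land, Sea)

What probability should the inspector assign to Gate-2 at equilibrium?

12/13

Row minima: Gate-1 → -4, Gate-2 → 3; maximin = 3.
Column maxima: Land → 8, Sea → 4; minimax = 4.
3 ≠ 4, so there is no saddle point; optimal play is mixed.
Let the inspector play Gate-1 with probability p. Expected payoff against Land: 8p + 3(1−p) = 5p + 3; against Sea: (-4)p + 4(1−p) = −8p + 4.
Setting these equal: 5p + 3 = −8p + 4 ⇒ 13p = 1 ⇒ p = 1/13, and the value is (5)·(1/13) + 3 = 44/13.
For the smuggler: with q = P(Land), equating Gate-1's and Gate-2's payoffs gives 12q − 4 = −q + 4 ⇒ q = 8/13.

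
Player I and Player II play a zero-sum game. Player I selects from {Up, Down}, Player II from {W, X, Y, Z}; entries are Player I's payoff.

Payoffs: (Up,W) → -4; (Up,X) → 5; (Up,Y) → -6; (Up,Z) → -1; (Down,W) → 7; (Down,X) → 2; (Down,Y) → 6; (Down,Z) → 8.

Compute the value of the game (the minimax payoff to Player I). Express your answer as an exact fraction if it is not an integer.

14/5

Row minima: Up → -6, Down → 2; maximin = 2.
Column maxima: W → 7, X → 5, Y → 6, Z → 8; minimax = 5.
2 ≠ 5, so there is no saddle point; optimal play is mixed.
W is strictly dominated by Y (it gives Player I strictly more in every row), so Player II never plays it.
Z is strictly dominated by Y (it gives Player I strictly more in every row), so Player II never plays it.
On the remaining 2×2 (Up, Down vs X, Y):
Let Player I play Up with probability p. Expected payoff against X: 5p + 2(1−p) = 3p + 2; against Y: (-6)p + 6(1−p) = −12p + 6.
Setting these equal: 3p + 2 = −12p + 6 ⇒ 15p = 4 ⇒ p = 4/15, and the value is (3)·(4/15) + 2 = 14/5.
For Player II: with q = P(X), equating Up's and Down's payoffs gives 11q − 6 = −4q + 6 ⇒ q = 4/5.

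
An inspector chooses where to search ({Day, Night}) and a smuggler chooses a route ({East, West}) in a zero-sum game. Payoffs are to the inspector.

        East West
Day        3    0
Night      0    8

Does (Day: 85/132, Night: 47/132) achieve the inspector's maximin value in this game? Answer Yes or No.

Against East this mix gives (85/132)·3 + (47/132)·0 = 85/44.
Against West this mix gives (85/132)·0 + (47/132)·8 = 94/33.
The smuggler will play East, holding the inspector to 85/44. Shifting weight toward the row that does better against East would raise this floor (the equalizing mix achieves 24/11 against both East and West), so the proposed strategy is not optimal.

No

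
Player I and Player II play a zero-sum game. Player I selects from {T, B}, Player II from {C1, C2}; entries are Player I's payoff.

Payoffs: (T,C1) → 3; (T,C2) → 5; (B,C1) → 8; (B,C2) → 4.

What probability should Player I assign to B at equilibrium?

1/3

Row minima: T → 3, B → 4; maximin = 4.
Column maxima: C1 → 8, C2 → 5; minimax = 5.
4 ≠ 5, so there is no saddle point; optimal play is mixed.
Let Player I play T with probability p. Expected payoff against C1: 3p + 8(1−p) = −5p + 8; against C2: 5p + 4(1−p) = p + 4.
Setting these equal: −5p + 8 = p + 4 ⇒ −6p = -4 ⇒ p = 2/3, and the value is (-5)·(2/3) + 8 = 14/3.
For Player II: with q = P(C1), equating T's and B's payoffs gives −2q + 5 = 4q + 4 ⇒ q = 1/6.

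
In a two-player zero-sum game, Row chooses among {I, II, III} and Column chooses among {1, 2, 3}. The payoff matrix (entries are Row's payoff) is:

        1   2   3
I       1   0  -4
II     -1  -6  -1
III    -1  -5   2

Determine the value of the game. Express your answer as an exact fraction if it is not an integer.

-20/11

Row minima: I → -4, II → -6, III → -5; maximin = -4.
Column maxima: 1 → 1, 2 → 0, 3 → 2; minimax = 0.
-4 ≠ 0, so there is no saddle point; optimal play is mixed.
1 is strictly dominated by 2 (it gives Row strictly more in every row), so Column never plays it.
With 1 eliminated, II is strictly dominated by III (III gives Row strictly more in every remaining column), so Row never plays it.
On the remaining 2×2 (I, III vs 2, 3):
Let Row play I with probability p. Expected payoff against 2: 0p + (-5)(1−p) = 5p − 5; against 3: (-4)p + 2(1−p) = −6p + 2.
Setting these equal: 5p − 5 = −6p + 2 ⇒ 11p = 7 ⇒ p = 7/11, and the value is (5)·(7/11) − 5 = -20/11.
For Column: with q = P(2), equating I's and III's payoffs gives 4q − 4 = −7q + 2 ⇒ q = 6/11.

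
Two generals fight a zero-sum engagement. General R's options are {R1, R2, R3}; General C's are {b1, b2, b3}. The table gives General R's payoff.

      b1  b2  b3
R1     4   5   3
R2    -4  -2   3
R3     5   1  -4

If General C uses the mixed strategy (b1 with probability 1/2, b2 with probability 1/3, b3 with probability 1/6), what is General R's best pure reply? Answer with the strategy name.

R1

Expected payoff of R1: (1/2)·4 + (1/3)·5 + (1/6)·3 = 25/6.
Expected payoff of R2: (1/2)·(-4) + (1/3)·(-2) + (1/6)·3 = -13/6.
Expected payoff of R3: (1/2)·5 + (1/3)·1 + (1/6)·(-4) = 13/6.
The largest is 25/6, so General R's best response is R1.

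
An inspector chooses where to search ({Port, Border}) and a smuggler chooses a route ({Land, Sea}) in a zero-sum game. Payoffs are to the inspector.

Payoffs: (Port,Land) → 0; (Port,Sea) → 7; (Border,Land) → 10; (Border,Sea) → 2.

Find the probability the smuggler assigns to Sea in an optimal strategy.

Row minima: Port → 0, Border → 2; maximin = 2.
Column maxima: Land → 10, Sea → 7; minimax = 7.
2 ≠ 7, so there is no saddle point; optimal play is mixed.
Let the inspector play Port with probability p. Expected payoff against Land: 0p + 10(1−p) = −10p + 10; against Sea: 7p + 2(1−p) = 5p + 2.
Setting these equal: −10p + 10 = 5p + 2 ⇒ −15p = -8 ⇒ p = 8/15, and the value is (-10)·(8/15) + 10 = 14/3.
For the smuggler: with q = P(Land), equating Port's and Border's payoffs gives −7q + 7 = 8q + 2 ⇒ q = 1/3.

2/3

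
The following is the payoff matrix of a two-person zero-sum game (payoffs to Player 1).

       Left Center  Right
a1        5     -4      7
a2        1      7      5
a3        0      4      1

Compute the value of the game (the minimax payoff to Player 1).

13/5

Row minima: a1 → -4, a2 → 1, a3 → 0; maximin = 1.
Column maxima: Left → 5, Center → 7, Right → 7; minimax = 5.
1 ≠ 5, so there is no saddle point; optimal play is mixed.
a3 is strictly dominated by a2, so Player 1 never plays it.
Right is strictly dominated by Left (it gives Player 1 strictly more in every row), so Player 2 never plays it.
On the remaining 2×2 (a1, a2 vs Left, Center):
Let Player 1 play a1 with probability p. Expected payoff against Left: 5p + 1(1−p) = 4p + 1; against Center: (-4)p + 7(1−p) = −11p + 7.
Setting these equal: 4p + 1 = −11p + 7 ⇒ 15p = 6 ⇒ p = 2/5, and the value is (4)·(2/5) + 1 = 13/5.
For Player 2: with q = P(Left), equating a1's and a2's payoffs gives 9q − 4 = −6q + 7 ⇒ q = 11/15.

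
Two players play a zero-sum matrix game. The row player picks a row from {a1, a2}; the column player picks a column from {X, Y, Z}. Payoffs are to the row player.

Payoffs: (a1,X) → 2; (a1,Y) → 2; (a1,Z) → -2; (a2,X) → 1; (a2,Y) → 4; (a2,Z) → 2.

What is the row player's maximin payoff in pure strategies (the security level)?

Row minima: a1 → -2, a2 → 1.
The best of these is 1.

1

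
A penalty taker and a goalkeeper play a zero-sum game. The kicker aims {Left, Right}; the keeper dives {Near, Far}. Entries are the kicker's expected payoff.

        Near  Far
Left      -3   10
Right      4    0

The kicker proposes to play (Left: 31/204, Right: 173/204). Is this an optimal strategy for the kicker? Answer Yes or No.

Against Near this mix gives (31/204)·(-3) + (173/204)·4 = 599/204.
Against Far this mix gives (31/204)·10 + (173/204)·0 = 155/102.
The keeper will play Far, holding the kicker to 155/102. Shifting weight toward the row that does better against Far would raise this floor (the equalizing mix achieves 40/17 against both Far and Near), so the proposed strategy is not optimal.

No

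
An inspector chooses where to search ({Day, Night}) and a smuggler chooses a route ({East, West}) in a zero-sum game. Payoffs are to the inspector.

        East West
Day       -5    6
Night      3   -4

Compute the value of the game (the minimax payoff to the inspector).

-1/9

Row minima: Day → -5, Night → -4; maximin = -4.
Column maxima: East → 3, West → 6; minimax = 3.
-4 ≠ 3, so there is no saddle point; optimal play is mixed.
Let the inspector play Day with probability p. Expected payoff against East: (-5)p + 3(1−p) = −8p + 3; against West: 6p + (-4)(1−p) = 10p − 4.
Setting these equal: −8p + 3 = 10p − 4 ⇒ −18p = -7 ⇒ p = 7/18, and the value is (-8)·(7/18) + 3 = -1/9.
For the smuggler: with q = P(East), equating Day's and Night's payoffs gives −11q + 6 = 7q − 4 ⇒ q = 5/9.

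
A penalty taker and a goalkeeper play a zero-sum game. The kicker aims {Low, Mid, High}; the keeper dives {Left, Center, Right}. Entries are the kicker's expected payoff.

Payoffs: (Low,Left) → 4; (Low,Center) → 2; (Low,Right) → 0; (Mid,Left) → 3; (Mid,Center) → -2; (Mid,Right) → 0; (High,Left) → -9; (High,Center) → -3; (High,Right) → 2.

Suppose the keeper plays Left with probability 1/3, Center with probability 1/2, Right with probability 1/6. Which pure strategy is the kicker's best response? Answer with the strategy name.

Low

Expected payoff of Low: (1/3)·4 + (1/2)·2 + (1/6)·0 = 7/3.
Expected payoff of Mid: (1/3)·3 + (1/2)·(-2) + (1/6)·0 = 0.
Expected payoff of High: (1/3)·(-9) + (1/2)·(-3) + (1/6)·2 = -25/6.
The largest is 7/3, so the kicker's best response is Low.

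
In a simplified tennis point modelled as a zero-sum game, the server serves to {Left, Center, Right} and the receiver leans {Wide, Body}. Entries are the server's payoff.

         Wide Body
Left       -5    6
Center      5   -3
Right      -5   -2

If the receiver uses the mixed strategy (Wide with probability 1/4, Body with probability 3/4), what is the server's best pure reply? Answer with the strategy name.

Left

Expected payoff of Left: (1/4)·(-5) + (3/4)·6 = 13/4.
Expected payoff of Center: (1/4)·5 + (3/4)·(-3) = -1.
Expected payoff of Right: (1/4)·(-5) + (3/4)·(-2) = -11/4.
The largest is 13/4, so the server's best response is Left.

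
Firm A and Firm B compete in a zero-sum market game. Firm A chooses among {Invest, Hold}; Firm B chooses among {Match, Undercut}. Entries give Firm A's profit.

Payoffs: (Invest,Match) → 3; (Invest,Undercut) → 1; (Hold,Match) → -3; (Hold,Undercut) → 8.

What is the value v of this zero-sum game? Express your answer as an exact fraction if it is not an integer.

27/13

Row minima: Invest → 1, Hold → -3; maximin = 1.
Column maxima: Match → 3, Undercut → 8; minimax = 3.
1 ≠ 3, so there is no saddle point; optimal play is mixed.
Let Firm A play Invest with probability p. Expected payoff against Match: 3p + (-3)(1−p) = 6p − 3; against Undercut: 1p + 8(1−p) = −7p + 8.
Setting these equal: 6p − 3 = −7p + 8 ⇒ 13p = 11 ⇒ p = 11/13, and the value is (6)·(11/13) − 3 = 27/13.
For Firm B: with q = P(Match), equating Invest's and Hold's payoffs gives 2q + 1 = −11q + 8 ⇒ q = 7/13.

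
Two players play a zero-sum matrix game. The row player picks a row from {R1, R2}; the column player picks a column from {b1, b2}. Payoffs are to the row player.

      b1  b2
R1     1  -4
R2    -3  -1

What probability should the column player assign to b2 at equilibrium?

Row minima: R1 → -4, R2 → -3; maximin = -3.
Column maxima: b1 → 1, b2 → -1; minimax = -1.
-3 ≠ -1, so there is no saddle point; optimal play is mixed.
Let the row player play R1 with probability p. Expected payoff against b1: 1p + (-3)(1−p) = 4p − 3; against b2: (-4)p + (-1)(1−p) = −3p − 1.
Setting these equal: 4p − 3 = −3p − 1 ⇒ 7p = 2 ⇒ p = 2/7, and the value is (4)·(2/7) − 3 = -13/7.
For the column player: with q = P(b1), equating R1's and R2's payoffs gives 5q − 4 = −2q − 1 ⇒ q = 3/7.

4/7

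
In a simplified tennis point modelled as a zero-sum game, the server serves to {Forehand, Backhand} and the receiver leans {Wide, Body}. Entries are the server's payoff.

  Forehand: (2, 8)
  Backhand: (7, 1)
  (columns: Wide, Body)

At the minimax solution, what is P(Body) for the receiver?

Row minima: Forehand → 2, Backhand → 1; maximin = 2.
Column maxima: Wide → 7, Body → 8; minimax = 7.
2 ≠ 7, so there is no saddle point; optimal play is mixed.
Let the server play Forehand with probability p. Expected payoff against Wide: 2p + 7(1−p) = −5p + 7; against Body: 8p + 1(1−p) = 7p + 1.
Setting these equal: −5p + 7 = 7p + 1 ⇒ −12p = -6 ⇒ p = 1/2, and the value is (-5)·(1/2) + 7 = 9/2.
For the receiver: with q = P(Wide), equating Forehand's and Backhand's payoffs gives −6q + 8 = 6q + 1 ⇒ q = 7/12.

5/12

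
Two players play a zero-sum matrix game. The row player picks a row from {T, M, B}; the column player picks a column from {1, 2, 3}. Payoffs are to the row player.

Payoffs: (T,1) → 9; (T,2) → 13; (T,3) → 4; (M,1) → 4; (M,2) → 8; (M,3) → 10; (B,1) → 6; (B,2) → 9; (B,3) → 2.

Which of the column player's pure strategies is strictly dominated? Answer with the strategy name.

1 holds the row player's payoff strictly below 2 in every row: 9 < 13, 4 < 8, 6 < 9.
So 2 is strictly dominated for the column player.

2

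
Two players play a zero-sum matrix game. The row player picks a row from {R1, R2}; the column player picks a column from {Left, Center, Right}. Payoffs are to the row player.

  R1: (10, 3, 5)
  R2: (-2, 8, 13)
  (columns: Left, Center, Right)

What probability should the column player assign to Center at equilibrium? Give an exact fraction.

Row minima: R1 → 3, R2 → -2; maximin = 3.
Column maxima: Left → 10, Center → 8, Right → 13; minimax = 8.
3 ≠ 8, so there is no saddle point; optimal play is mixed.
Right is strictly dominated by Center (it gives the row player strictly more in every row), so the column player never plays it.
On the remaining 2×2 (R1, R2 vs Left, Center):
Let the row player play R1 with probability p. Expected payoff against Left: 10p + (-2)(1−p) = 12p − 2; against Center: 3p + 8(1−p) = −5p + 8.
Setting these equal: 12p − 2 = −5p + 8 ⇒ 17p = 10 ⇒ p = 10/17, and the value is (12)·(10/17) − 2 = 86/17.
For the column player: with q = P(Left), equating R1's and R2's payoffs gives 7q + 3 = −10q + 8 ⇒ q = 5/17.

12/17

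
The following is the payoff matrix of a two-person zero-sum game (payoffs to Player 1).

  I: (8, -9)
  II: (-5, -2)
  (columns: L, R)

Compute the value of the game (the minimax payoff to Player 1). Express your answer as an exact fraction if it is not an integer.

-61/20

Row minima: I → -9, II → -5; maximin = -5.
Column maxima: L → 8, R → -2; minimax = -2.
-5 ≠ -2, so there is no saddle point; optimal play is mixed.
Let Player 1 play I with probability p. Expected payoff against L: 8p + (-5)(1−p) = 13p − 5; against R: (-9)p + (-2)(1−p) = −7p − 2.
Setting these equal: 13p − 5 = −7p − 2 ⇒ 20p = 3 ⇒ p = 3/20, and the value is (13)·(3/20) − 5 = -61/20.
For Player 2: with q = P(L), equating I's and II's payoffs gives 17q − 9 = −3q − 2 ⇒ q = 7/20.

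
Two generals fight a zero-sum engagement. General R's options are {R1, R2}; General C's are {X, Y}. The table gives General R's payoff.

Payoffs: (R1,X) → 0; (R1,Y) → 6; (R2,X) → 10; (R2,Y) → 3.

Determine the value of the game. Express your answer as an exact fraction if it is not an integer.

Row minima: R1 → 0, R2 → 3; maximin = 3.
Column maxima: X → 10, Y → 6; minimax = 6.
3 ≠ 6, so there is no saddle point; optimal play is mixed.
Let General R play R1 with probability p. Expected payoff against X: 0p + 10(1−p) = −10p + 10; against Y: 6p + 3(1−p) = 3p + 3.
Setting these equal: −10p + 10 = 3p + 3 ⇒ −13p = -7 ⇒ p = 7/13, and the value is (-10)·(7/13) + 10 = 60/13.
For General C: with q = P(X), equating R1's and R2's payoffs gives −6q + 6 = 7q + 3 ⇒ q = 3/13.

60/13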